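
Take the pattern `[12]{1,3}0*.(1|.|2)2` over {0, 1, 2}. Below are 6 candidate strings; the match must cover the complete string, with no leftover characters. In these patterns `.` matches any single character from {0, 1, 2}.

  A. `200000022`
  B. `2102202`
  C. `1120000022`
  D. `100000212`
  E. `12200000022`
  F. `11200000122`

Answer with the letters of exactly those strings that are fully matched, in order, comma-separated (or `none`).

A, C, D, E, F

A → match
B → no match
C → match
D → match
E → match
F → match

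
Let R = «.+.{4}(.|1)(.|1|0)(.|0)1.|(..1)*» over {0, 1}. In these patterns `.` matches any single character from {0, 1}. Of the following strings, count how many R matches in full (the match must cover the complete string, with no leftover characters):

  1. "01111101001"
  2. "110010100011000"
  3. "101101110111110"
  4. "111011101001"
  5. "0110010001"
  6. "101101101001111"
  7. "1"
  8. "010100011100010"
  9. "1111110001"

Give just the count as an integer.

1 → no match
2 → no match
3 → match
4 → match
5 → no match
6 → match
7 → no match
8 → match
9 → no match
Total matched: 4

4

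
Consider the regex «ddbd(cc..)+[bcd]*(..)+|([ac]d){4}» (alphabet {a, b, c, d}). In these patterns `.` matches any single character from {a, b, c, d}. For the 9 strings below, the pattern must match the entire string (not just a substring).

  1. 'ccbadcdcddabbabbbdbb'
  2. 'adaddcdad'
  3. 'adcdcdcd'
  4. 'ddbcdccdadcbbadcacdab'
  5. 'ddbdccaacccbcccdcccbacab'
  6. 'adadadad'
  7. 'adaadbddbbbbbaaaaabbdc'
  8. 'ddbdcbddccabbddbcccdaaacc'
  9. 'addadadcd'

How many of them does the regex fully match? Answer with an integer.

3

1 → no match
2 → no match
3 → match
4 → no match
5 → match
6 → match
7 → no match
8 → no match
9 → no match
Total matched: 3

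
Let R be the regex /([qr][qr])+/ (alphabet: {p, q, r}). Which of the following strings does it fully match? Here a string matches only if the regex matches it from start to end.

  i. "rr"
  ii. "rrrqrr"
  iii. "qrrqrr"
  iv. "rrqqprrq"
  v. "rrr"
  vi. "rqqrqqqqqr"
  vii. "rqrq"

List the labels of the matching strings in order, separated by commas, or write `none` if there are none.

i. "rr" → match
ii. "rrrqrr" → match
iii. "qrrqrr" → match
iv. "rrqqprrq" → no match
v. "rrr" → no match
vi. "rqqrqqqqqr" → match
vii. "rqrq" → match

i, ii, iii, vi, vii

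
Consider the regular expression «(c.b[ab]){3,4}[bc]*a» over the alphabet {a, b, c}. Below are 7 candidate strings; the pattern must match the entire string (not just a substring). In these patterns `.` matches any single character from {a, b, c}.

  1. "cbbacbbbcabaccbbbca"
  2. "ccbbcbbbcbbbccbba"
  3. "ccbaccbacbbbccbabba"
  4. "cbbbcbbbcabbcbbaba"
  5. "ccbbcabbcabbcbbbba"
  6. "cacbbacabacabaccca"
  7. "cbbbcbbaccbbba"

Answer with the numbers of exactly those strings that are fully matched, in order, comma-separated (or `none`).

1, 2, 3, 4, 5, 7

1 → match
2 → match
3 → match
4 → match
5 → match
6 → no match
7 → match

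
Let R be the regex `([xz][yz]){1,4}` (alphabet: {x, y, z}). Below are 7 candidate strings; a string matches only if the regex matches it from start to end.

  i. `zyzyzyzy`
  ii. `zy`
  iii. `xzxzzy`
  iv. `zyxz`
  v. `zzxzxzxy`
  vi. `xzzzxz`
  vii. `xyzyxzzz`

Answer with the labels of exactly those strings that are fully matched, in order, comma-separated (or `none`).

i, ii, iii, iv, v, vi, vii

i. `zyzyzyzy` → match
ii. `zy` → match
iii. `xzxzzy` → match
iv. `zyxz` → match
v. `zzxzxzxy` → match
vi. `xzzzxz` → match
vii. `xyzyxzzz` → match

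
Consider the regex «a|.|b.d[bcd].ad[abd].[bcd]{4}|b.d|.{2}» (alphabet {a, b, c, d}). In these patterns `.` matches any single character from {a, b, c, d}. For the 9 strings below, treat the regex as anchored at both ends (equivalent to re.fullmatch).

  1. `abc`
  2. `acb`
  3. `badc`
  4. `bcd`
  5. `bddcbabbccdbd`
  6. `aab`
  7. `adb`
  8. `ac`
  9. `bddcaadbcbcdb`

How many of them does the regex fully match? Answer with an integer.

3

1 → no match
2 → no match
3 → no match
4 → match
5 → no match
6 → no match
7 → no match
8 → match
9 → match
Total matched: 3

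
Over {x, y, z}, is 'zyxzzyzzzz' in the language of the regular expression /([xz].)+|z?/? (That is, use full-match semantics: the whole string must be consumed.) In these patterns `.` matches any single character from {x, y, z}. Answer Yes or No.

Yes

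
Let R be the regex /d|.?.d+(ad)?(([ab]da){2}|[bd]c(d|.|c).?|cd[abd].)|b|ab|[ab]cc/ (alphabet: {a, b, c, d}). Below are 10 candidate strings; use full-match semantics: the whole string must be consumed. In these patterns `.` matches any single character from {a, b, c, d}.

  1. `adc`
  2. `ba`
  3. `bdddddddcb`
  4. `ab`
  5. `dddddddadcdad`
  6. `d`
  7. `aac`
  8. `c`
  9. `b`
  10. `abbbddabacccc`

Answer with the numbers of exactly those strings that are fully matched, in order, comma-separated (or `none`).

1. `adc` → no match
2. `ba` → no match
3. `bdddddddcb` → match
4. `ab` → match
5 → match
6. `d` → match
7. `aac` → no match
8. `c` → no match
9. `b` → match
10 → no match

3, 4, 5, 6, 9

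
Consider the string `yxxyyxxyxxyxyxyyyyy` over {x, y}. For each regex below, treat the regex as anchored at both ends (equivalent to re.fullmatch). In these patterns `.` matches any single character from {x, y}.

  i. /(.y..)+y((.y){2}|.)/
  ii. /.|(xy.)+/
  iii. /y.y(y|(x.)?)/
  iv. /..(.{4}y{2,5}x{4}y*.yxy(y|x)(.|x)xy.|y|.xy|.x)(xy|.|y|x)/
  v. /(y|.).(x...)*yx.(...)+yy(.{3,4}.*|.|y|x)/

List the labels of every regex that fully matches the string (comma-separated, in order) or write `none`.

i → no match
ii → no match
iii → no match
iv → no match
v → match

v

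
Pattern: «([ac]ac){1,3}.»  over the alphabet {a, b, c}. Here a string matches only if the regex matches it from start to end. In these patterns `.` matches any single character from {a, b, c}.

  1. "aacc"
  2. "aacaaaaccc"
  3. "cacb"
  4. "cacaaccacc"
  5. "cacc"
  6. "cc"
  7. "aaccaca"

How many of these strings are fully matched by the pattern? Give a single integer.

5

1 → match
2 → no match
3 → match
4 → match
5 → match
6 → no match
7 → match
Total matched: 5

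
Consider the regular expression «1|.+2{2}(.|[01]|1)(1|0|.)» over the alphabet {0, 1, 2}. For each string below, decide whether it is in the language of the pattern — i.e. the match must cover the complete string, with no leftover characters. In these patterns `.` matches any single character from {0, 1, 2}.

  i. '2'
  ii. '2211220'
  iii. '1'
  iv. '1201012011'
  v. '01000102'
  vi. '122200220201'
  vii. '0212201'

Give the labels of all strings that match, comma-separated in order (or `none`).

i → no match
ii → no match
iii → match
iv → no match
v → no match
vi → no match
vii → match

iii, vii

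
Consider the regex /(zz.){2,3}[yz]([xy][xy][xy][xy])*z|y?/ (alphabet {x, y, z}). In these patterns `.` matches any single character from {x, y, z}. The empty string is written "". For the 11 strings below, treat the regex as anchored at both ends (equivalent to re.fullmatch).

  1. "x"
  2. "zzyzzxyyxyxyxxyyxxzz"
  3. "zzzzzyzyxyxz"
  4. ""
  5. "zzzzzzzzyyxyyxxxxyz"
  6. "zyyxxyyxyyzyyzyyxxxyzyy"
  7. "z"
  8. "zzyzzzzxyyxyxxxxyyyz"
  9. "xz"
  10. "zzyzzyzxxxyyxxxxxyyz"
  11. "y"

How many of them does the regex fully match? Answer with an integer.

6

1 → no match
2 → no match
3 → match
4 → match
5 → match
6 → no match
7 → no match
8 → match
9 → no match
10 → match
11 → match
Total matched: 6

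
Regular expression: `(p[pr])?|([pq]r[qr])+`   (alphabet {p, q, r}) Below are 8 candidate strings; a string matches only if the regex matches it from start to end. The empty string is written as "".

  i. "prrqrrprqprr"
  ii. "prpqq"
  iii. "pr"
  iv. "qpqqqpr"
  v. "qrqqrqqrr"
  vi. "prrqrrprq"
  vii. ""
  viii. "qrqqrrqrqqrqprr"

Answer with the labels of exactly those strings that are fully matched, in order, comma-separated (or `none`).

i → match
ii → no match
iii → match
iv → no match
v → match
vi → match
vii → match
viii → match

i, iii, v, vi, vii, viii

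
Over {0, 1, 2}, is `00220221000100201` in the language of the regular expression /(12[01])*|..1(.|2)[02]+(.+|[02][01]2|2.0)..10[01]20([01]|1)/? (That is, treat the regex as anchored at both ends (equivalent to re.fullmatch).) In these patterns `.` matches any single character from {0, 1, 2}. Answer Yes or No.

No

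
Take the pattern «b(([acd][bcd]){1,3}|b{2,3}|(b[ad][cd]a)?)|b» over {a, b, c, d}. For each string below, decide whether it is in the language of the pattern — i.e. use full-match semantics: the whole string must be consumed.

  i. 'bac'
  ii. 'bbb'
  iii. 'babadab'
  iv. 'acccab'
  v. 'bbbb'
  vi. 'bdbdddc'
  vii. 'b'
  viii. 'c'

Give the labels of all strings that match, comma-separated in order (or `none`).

i, ii, iii, v, vi, vii

i → match
ii → match
iii → match
iv → no match — must start with 'b'
v → match
vi → match
vii → match
viii → no match — must start with 'b'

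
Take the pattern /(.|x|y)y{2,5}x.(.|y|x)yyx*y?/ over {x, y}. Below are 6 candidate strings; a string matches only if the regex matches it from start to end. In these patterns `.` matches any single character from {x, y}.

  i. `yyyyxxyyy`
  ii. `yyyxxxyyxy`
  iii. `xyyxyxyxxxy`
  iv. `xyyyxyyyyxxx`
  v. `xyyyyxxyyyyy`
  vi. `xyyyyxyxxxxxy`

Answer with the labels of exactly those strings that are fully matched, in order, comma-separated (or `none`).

i, ii, iv

i → match
ii → match
iii → no match
iv → match
v → no match
vi → no match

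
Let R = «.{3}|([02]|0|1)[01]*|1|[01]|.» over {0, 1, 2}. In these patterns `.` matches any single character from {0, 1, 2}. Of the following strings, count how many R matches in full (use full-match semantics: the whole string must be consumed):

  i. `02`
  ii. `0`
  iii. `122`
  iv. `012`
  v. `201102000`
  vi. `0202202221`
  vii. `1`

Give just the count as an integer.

i → no match
ii → match
iii → match
iv → match
v → no match
vi → no match
vii → match
Total matched: 4

4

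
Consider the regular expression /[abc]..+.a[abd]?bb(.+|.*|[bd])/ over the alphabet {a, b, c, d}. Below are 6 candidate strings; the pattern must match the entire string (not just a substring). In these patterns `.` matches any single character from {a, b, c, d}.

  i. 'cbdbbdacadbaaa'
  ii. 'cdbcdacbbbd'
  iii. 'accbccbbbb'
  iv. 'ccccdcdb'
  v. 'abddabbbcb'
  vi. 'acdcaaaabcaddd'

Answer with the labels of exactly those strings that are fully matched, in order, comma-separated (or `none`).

v

i → no match
ii → no match
iii → no match
iv → no match
v → match
vi → no match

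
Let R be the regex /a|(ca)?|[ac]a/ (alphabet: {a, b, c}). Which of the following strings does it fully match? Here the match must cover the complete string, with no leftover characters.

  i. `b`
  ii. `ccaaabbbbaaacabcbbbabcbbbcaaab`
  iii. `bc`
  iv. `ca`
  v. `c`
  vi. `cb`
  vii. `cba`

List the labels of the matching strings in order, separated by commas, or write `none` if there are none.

iv

i → no match
ii → no match
iii → no match
iv → match
v → no match
vi → no match
vii → no match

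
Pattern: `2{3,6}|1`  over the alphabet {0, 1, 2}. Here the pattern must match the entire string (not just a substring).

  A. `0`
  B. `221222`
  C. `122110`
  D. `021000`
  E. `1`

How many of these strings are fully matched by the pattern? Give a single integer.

1

A. `0` → no match
B. `221222` → no match
C. `122110` → no match
D. `021000` → no match
E. `1` → match
Total matched: 1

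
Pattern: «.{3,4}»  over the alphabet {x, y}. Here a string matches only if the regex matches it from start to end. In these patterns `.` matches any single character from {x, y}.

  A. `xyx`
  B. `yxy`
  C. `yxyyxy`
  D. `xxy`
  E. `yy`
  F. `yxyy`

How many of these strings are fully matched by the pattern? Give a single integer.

4

A → match
B → match
C → no match
D → match
E → no match
F → match
Total matched: 4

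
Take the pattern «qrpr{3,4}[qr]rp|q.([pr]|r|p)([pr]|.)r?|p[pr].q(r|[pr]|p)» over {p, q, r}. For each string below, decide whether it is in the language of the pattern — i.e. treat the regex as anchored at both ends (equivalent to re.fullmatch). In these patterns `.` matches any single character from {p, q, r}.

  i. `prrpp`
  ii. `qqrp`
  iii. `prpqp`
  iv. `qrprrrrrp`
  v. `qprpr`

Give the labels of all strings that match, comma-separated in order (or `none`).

ii, iii, iv, v

i. `prrpp` → no match
ii. `qqrp` → match
iii. `prpqp` → match
iv. `qrprrrrrp` → match
v. `qprpr` → match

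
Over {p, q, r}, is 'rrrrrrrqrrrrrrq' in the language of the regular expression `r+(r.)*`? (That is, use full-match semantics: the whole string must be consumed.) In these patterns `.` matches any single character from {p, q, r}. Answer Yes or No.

No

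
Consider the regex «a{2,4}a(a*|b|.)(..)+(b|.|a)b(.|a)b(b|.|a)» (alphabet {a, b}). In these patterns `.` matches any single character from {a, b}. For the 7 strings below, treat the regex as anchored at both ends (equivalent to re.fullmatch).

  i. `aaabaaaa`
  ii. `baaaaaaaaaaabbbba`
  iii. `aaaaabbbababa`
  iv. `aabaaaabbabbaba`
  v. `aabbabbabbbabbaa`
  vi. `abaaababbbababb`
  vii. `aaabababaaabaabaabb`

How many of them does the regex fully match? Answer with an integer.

1

i. `aaabaaaa` → no match
ii → no match — must start with `a`
iii → match
iv → no match
v → no match
vi → no match
vii → no match
Total matched: 1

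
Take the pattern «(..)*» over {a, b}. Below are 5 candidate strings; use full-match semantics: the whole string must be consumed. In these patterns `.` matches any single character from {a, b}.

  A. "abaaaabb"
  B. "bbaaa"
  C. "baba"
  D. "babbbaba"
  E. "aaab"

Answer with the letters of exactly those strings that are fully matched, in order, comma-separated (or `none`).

A, C, D, E

A → match
B → no match
C → match
D → match
E → match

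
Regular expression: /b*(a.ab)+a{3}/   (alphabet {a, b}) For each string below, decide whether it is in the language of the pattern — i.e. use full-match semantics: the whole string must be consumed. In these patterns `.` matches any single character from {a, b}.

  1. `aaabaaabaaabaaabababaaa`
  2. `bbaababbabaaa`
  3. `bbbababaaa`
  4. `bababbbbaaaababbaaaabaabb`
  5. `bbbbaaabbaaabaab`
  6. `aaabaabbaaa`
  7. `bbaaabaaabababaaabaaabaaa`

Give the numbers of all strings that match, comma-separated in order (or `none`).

1 → match
2 → no match
3 → match
4 → no match — must end with `a`
5 → no match — must end with `a`
6 → no match
7 → match

1, 3, 7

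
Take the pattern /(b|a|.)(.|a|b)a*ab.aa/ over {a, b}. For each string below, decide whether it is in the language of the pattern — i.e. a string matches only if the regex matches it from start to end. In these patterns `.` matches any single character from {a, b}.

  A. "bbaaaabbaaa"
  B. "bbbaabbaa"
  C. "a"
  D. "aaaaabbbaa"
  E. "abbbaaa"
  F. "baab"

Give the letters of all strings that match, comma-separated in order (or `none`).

A → no match
B → no match
C → no match — must end with "aa"
D → no match
E → no match
F → no match — must end with "aa"

none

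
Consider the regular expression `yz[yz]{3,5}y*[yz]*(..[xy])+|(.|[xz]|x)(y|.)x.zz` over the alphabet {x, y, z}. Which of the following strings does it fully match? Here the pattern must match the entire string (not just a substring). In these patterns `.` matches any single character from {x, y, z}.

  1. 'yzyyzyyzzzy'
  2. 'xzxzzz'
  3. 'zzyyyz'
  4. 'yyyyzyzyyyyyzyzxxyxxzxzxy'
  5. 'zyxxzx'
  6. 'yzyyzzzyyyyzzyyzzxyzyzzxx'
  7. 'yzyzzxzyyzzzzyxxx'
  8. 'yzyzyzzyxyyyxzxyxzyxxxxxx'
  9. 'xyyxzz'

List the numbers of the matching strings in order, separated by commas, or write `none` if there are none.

1, 2, 8

1 → match
2 → match
3 → no match
4 → no match
5 → no match
6 → no match
7 → no match
8 → match
9 → no match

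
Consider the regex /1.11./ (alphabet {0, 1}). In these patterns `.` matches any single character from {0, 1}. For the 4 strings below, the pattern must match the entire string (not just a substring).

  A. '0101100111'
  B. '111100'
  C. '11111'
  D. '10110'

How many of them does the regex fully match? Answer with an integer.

2

A. '0101100111' → no match — must start with '1'
B. '111100' → no match
C. '11111' → match
D. '10110' → match
Total matched: 2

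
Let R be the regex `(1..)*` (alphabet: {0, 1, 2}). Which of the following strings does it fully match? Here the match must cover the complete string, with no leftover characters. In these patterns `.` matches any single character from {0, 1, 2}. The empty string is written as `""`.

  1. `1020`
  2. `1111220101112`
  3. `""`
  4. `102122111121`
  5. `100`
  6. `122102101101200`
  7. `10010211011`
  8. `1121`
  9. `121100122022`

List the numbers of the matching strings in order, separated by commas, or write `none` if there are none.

1 → no match
2 → no match
3 → match
4 → match
5 → match
6 → no match
7 → no match
8 → no match
9 → no match

3, 4, 5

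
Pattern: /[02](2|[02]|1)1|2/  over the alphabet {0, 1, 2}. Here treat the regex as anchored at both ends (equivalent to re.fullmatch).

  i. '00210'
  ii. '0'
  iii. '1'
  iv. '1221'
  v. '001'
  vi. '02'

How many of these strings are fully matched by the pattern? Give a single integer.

i → no match
ii → no match
iii → no match
iv → no match
v → match
vi → no match
Total matched: 1

1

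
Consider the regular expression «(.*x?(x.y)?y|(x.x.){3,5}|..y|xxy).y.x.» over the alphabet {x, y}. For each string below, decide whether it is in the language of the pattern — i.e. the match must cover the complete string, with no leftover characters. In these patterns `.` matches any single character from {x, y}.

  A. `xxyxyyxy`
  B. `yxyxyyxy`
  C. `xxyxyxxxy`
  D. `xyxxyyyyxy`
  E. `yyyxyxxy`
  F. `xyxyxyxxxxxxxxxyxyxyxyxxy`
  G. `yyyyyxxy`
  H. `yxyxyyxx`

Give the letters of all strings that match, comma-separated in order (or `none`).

A → match
B → match
C → no match
D → match
E → match
F → match
G → match
H → match

A, B, D, E, F, G, H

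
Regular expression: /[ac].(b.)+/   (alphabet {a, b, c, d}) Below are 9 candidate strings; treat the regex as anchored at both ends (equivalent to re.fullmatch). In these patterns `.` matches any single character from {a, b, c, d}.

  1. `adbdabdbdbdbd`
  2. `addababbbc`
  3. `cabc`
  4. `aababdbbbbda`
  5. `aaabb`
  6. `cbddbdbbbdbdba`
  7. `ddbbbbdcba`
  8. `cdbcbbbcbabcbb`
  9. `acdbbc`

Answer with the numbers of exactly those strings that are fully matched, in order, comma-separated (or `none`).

3, 8

1 → no match
2 → no match
3 → match
4 → no match
5 → no match
6 → no match
7 → no match
8 → match
9 → no match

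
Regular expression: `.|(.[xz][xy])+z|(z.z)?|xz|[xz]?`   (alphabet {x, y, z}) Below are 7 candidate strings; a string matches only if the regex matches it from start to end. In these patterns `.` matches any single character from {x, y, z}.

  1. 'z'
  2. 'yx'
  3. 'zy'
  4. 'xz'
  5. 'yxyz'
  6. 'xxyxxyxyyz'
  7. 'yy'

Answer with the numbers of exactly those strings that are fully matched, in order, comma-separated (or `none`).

1, 4, 5

1 → match
2 → no match
3 → no match
4 → match
5 → match
6 → no match
7 → no match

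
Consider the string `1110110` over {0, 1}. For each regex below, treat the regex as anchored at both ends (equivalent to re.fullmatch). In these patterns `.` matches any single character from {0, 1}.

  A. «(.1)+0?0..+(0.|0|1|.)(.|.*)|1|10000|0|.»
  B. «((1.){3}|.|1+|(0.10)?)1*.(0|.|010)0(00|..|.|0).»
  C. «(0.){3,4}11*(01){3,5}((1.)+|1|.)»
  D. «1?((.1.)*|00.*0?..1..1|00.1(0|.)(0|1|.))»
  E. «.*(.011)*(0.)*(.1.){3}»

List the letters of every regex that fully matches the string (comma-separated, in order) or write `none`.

A → no match
B → match
C → no match — must start with `0`
D → match
E → no match

B, D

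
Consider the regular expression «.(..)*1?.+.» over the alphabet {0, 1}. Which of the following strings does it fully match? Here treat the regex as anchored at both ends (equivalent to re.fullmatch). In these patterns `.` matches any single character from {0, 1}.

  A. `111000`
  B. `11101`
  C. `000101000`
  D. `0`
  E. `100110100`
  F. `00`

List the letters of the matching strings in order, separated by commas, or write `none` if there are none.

A → match
B → match
C → match
D → no match
E → match
F → no match

A, B, C, E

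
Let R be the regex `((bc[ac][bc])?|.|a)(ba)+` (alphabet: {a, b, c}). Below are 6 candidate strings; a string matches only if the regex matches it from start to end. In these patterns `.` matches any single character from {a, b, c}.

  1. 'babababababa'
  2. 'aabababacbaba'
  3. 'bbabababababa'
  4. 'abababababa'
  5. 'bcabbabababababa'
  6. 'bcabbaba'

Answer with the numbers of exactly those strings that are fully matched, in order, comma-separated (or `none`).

1. 'babababababa' → match
2 → no match
3 → match
4. 'abababababa' → match
5 → match
6. 'bcabbaba' → match

1, 3, 4, 5, 6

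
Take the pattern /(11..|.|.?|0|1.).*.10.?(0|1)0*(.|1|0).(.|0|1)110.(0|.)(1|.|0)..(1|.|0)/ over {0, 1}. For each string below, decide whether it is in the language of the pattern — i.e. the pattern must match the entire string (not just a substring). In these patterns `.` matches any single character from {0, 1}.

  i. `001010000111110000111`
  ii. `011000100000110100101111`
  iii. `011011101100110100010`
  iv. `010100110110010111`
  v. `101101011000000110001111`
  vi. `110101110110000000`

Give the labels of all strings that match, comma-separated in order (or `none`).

i, iii, iv, v, vi

i → match
ii → no match
iii → match
iv → match
v → match
vi → match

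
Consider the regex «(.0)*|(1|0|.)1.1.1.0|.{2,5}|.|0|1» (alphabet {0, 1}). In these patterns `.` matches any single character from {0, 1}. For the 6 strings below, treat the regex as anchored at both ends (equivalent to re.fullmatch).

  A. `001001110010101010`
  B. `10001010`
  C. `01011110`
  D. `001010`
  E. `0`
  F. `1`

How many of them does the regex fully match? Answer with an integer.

A → no match
B → match
C → match
D → match
E → match
F → match
Total matched: 5

5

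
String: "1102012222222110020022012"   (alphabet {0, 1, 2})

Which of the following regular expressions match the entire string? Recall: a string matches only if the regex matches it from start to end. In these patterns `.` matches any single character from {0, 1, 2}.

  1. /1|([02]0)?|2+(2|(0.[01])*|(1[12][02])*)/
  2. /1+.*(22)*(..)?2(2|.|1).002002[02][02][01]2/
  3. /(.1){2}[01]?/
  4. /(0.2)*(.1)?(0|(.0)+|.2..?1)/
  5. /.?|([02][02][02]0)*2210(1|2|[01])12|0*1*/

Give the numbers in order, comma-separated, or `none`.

2

1 → no match
2 → match
3 → no match
4 → no match
5 → no match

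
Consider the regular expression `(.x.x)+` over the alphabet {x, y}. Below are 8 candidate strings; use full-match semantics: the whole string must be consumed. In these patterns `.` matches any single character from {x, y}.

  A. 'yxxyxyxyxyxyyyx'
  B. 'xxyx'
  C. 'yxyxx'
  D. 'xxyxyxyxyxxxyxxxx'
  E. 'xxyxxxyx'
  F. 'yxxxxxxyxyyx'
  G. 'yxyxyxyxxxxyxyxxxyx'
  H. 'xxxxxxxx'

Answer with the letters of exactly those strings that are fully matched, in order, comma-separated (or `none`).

A → no match
B. 'xxyx' → match
C. 'yxyxx' → no match
D → no match
E. 'xxyxxxyx' → match
F. 'yxxxxxxyxyyx' → no match
G → no match
H. 'xxxxxxxx' → match

B, E, H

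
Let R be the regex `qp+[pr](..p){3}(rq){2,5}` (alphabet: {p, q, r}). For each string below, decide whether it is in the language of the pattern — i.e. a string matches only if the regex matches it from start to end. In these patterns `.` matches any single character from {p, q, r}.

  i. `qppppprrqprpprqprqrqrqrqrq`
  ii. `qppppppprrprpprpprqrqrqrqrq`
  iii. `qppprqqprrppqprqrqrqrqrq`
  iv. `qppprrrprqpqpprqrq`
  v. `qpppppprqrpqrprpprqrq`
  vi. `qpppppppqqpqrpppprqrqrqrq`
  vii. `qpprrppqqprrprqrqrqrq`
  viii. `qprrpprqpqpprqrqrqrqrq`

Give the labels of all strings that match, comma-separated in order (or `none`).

i, ii, iii, iv, v, vi, vii, viii

i → match
ii → match
iii → match
iv → match
v → match
vi → match
vii → match
viii → match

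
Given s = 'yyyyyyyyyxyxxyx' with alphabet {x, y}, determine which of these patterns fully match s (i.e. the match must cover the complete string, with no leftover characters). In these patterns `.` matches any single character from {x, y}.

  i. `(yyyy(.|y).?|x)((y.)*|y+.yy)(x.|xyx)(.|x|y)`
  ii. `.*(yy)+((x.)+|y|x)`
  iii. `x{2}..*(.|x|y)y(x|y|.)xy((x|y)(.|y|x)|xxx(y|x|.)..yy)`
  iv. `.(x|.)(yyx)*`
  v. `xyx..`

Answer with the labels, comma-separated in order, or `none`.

i

i → match
ii → no match
iii → no match — must start with 'x'
iv → no match
v → no match — must start with 'xyx'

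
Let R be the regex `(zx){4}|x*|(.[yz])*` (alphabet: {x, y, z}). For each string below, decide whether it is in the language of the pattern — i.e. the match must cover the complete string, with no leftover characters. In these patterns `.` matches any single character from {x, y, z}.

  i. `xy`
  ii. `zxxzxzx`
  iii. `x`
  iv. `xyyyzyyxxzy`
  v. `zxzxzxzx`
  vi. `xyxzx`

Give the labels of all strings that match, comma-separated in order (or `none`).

i, iii, v

i → match
ii → no match
iii → match
iv → no match
v → match
vi → no match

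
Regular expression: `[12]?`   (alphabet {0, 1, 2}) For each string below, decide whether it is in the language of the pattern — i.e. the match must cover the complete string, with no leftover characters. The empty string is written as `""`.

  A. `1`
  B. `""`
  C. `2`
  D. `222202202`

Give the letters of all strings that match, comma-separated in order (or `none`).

A → match
B → match
C → match
D → no match

A, B, C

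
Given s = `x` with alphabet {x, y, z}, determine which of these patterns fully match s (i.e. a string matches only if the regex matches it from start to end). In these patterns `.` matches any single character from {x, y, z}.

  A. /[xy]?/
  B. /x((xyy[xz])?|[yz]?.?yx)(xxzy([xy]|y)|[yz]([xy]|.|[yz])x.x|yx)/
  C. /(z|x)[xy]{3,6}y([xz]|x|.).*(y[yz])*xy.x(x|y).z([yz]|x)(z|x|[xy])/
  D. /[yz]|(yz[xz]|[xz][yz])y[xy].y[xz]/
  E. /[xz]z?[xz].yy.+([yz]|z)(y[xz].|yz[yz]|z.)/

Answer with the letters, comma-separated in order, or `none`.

A → match
B → no match
C → no match
D → no match
E → no match

A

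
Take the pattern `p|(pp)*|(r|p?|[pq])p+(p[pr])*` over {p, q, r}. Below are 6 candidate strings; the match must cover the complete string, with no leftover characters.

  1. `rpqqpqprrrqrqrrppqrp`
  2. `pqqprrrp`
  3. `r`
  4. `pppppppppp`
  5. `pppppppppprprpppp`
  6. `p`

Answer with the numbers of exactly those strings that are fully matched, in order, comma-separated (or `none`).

1 → no match
2 → no match
3 → no match
4 → match
5 → match
6 → match

4, 5, 6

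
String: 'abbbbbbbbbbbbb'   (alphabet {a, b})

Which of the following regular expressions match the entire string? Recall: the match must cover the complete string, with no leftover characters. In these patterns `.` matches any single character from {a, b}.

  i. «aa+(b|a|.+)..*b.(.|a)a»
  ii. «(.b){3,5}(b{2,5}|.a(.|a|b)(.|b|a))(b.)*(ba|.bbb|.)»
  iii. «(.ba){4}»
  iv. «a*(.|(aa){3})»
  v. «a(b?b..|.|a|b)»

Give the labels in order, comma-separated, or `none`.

i → no match — must start with 'aa'
ii → match
iii → no match — must end with 'ba'
iv → no match
v → no match

ii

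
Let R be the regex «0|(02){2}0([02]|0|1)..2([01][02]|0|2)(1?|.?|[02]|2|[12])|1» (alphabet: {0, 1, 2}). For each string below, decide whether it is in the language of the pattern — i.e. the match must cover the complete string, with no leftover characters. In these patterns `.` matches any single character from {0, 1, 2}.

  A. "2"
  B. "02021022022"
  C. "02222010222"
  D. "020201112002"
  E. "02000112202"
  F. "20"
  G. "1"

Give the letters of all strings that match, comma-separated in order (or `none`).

A → no match
B → no match
C → no match
D → match
E → no match
F → no match
G → match

D, G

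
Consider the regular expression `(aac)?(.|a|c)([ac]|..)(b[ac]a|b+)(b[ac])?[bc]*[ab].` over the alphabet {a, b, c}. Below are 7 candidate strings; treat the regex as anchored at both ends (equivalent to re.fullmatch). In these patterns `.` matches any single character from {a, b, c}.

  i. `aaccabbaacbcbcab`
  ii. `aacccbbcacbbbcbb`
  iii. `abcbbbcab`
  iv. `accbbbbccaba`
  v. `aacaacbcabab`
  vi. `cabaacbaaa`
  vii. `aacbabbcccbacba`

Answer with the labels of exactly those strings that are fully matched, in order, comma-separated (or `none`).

i → match
ii → match
iii → match
iv → no match
v → match
vi → no match
vii → no match

i, ii, iii, v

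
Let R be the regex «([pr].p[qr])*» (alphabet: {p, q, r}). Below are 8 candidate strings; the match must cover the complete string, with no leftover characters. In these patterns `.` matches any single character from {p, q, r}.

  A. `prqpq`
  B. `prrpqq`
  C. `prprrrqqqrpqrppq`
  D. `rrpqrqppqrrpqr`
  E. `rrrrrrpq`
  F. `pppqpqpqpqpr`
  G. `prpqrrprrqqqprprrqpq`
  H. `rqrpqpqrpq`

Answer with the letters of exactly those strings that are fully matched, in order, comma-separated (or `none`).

F

A → no match
B → no match
C → no match
D → no match
E → no match
F → match
G → no match
H → no match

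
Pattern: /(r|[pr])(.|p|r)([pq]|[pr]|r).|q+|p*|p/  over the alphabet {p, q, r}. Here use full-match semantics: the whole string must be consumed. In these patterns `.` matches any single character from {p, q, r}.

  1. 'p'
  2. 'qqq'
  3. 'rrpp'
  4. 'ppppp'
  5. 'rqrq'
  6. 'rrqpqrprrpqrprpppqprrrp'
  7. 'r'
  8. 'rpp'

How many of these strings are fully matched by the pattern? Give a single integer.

5

1 → match
2 → match
3 → match
4 → match
5 → match
6 → no match
7 → no match
8 → no match
Total matched: 5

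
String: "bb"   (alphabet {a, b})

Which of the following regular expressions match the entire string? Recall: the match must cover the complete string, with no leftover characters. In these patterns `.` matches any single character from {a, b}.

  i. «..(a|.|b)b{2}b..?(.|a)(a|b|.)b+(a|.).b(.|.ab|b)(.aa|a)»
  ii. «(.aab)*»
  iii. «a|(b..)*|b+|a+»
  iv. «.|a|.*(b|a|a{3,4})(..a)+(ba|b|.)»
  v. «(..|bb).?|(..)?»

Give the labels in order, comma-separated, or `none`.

iii, v

i → no match
ii → no match
iii → match
iv → no match
v → match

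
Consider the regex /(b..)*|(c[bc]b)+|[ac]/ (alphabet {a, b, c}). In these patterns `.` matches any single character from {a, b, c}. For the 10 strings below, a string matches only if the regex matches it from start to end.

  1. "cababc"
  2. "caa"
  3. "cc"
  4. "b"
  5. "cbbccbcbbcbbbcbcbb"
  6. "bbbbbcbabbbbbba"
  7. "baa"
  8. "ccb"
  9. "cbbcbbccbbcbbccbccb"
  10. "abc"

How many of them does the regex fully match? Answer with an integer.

1. "cababc" → no match
2. "caa" → no match
3. "cc" → no match
4. "b" → no match
5 → no match
6 → match
7. "baa" → match
8. "ccb" → match
9 → no match
10. "abc" → no match
Total matched: 3

3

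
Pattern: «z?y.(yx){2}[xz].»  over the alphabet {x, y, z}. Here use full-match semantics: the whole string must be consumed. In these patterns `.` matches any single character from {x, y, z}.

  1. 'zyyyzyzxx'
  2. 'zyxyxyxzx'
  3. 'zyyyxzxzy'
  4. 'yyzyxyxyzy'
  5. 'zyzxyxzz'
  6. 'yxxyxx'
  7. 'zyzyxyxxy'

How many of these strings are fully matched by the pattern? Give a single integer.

2

1 → no match
2 → match
3 → no match
4 → no match
5 → no match
6 → no match
7 → match
Total matched: 2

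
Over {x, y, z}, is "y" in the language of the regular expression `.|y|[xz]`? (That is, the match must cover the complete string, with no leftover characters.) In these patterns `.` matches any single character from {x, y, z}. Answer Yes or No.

Yes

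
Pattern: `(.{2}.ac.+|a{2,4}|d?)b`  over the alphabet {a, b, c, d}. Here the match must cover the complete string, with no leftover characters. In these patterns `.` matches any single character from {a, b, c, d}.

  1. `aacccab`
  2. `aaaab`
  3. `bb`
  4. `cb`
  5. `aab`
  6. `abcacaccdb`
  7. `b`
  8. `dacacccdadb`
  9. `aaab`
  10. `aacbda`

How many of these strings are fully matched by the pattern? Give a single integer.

1 → no match
2 → match
3 → no match
4 → no match
5 → match
6 → match
7 → match
8 → match
9 → match
10 → no match — must end with `b`
Total matched: 6

6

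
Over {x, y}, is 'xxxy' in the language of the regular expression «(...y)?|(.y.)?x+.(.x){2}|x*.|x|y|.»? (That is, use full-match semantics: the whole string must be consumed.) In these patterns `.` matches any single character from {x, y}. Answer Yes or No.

Yes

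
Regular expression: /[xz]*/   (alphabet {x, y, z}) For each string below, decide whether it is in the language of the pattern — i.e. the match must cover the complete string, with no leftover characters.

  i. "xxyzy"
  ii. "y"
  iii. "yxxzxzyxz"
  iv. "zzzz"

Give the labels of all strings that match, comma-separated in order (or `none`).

iv

i → no match
ii → no match
iii → no match
iv → match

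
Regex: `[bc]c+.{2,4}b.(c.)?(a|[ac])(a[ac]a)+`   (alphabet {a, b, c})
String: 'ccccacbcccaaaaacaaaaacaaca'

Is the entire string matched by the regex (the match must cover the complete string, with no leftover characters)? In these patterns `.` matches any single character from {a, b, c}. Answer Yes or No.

Yes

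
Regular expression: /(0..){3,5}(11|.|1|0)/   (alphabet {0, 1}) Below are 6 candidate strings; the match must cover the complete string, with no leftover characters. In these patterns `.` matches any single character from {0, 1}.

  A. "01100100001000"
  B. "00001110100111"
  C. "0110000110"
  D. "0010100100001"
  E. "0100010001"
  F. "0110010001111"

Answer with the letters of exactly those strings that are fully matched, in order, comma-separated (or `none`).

A → no match
B → no match
C → match
D → match
E → match
F → no match

C, D, E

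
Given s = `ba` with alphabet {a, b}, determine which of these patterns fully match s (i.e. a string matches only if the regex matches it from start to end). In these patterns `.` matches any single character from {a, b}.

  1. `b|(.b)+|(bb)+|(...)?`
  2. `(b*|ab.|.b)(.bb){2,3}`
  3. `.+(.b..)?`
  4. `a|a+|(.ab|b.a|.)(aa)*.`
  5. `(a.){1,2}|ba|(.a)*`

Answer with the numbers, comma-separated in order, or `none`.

3, 4, 5

1 → no match
2 → no match — must end with `bb`
3 → match
4 → match
5 → match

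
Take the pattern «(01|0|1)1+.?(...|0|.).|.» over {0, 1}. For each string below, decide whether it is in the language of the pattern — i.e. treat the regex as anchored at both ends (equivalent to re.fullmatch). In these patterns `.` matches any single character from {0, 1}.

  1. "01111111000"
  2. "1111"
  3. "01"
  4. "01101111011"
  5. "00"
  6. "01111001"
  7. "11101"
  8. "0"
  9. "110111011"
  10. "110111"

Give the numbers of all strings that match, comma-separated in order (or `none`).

1. "01111111000" → match
2. "1111" → match
3. "01" → no match
4. "01101111011" → no match
5. "00" → no match
6. "01111001" → match
7. "11101" → match
8. "0" → match
9. "110111011" → no match
10. "110111" → match

1, 2, 6, 7, 8, 10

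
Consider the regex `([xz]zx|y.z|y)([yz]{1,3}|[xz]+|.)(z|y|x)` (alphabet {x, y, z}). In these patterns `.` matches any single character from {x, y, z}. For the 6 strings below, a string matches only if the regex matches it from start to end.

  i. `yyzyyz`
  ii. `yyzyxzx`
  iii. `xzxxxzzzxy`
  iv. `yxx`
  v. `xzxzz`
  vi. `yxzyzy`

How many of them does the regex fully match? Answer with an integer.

5

i → match
ii → no match
iii → match
iv → match
v → match
vi → match
Total matched: 5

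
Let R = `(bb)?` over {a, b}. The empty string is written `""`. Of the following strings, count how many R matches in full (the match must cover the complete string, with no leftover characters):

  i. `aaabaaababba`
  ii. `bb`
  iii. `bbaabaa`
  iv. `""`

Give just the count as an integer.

i → no match
ii → match
iii → no match
iv → match
Total matched: 2

2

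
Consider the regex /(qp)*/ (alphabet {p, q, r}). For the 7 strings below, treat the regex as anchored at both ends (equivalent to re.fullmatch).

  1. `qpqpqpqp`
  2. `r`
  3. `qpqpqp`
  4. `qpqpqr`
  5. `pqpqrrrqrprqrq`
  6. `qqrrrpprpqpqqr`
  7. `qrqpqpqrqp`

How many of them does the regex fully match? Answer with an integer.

1 → match
2 → no match
3 → match
4 → no match
5 → no match
6 → no match
7 → no match
Total matched: 2

2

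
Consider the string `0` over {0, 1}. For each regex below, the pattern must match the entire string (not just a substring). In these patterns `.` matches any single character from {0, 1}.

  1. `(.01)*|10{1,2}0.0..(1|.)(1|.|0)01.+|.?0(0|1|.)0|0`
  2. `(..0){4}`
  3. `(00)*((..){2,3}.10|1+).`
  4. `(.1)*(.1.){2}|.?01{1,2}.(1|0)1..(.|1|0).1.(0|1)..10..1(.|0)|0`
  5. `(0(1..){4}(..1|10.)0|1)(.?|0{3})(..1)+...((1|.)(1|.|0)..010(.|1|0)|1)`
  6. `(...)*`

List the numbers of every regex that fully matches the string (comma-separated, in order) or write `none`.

1, 4

1 → match
2 → no match
3 → no match
4 → match
5 → no match
6 → no match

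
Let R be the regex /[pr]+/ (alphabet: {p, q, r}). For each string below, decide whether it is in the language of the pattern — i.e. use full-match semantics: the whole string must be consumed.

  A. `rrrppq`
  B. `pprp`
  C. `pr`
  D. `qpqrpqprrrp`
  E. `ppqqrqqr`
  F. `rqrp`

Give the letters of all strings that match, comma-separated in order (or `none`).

B, C

A → no match
B → match
C → match
D → no match
E → no match
F → no match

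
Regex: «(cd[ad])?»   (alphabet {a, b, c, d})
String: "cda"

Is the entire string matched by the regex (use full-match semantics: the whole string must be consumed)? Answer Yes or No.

Yes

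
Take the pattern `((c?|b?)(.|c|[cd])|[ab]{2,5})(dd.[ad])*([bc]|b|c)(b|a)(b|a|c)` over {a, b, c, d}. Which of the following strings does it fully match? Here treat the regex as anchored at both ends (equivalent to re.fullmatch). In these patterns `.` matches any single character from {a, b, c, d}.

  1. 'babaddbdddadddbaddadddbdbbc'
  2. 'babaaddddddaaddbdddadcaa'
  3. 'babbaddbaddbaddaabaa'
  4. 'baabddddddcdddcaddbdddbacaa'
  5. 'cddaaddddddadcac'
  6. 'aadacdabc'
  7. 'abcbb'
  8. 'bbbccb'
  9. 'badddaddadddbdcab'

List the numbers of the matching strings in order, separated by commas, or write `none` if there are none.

1 → match
2 → match
3 → match
4 → match
5 → match
6 → no match
7 → match
8 → no match
9 → match

1, 2, 3, 4, 5, 7, 9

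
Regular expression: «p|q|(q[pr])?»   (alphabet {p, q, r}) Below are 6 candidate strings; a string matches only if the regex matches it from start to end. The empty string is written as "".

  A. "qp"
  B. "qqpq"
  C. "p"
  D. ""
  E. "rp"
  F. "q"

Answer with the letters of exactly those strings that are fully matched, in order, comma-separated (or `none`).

A → match
B → no match
C → match
D → match
E → no match
F → match

A, C, D, F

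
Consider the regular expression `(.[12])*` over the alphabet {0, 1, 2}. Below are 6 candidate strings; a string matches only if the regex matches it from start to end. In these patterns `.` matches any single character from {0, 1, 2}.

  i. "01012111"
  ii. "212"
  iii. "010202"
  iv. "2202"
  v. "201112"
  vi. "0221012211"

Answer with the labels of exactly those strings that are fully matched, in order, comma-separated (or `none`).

i → match
ii → no match
iii → match
iv → match
v → no match
vi → match

i, iii, iv, vi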